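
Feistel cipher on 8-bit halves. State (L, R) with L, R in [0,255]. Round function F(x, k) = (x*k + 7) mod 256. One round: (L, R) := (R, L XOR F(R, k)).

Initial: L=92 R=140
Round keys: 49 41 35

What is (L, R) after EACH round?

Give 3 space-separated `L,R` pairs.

Answer: 140,143 143,98 98,226

Derivation:
Round 1 (k=49): L=140 R=143
Round 2 (k=41): L=143 R=98
Round 3 (k=35): L=98 R=226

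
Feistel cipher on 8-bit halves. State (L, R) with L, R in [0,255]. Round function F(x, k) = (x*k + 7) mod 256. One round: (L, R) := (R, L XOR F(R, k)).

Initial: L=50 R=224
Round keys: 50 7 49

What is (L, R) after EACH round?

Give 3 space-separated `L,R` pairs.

Round 1 (k=50): L=224 R=245
Round 2 (k=7): L=245 R=90
Round 3 (k=49): L=90 R=180

Answer: 224,245 245,90 90,180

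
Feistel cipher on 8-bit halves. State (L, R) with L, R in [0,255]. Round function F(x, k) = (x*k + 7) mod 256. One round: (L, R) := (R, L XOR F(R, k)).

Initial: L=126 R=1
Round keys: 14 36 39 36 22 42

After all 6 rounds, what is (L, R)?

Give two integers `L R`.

Answer: 203 56

Derivation:
Round 1 (k=14): L=1 R=107
Round 2 (k=36): L=107 R=18
Round 3 (k=39): L=18 R=174
Round 4 (k=36): L=174 R=109
Round 5 (k=22): L=109 R=203
Round 6 (k=42): L=203 R=56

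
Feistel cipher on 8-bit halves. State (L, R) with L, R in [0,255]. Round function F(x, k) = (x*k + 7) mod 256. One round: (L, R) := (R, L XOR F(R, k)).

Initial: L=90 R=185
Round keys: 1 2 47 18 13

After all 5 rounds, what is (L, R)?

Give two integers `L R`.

Round 1 (k=1): L=185 R=154
Round 2 (k=2): L=154 R=130
Round 3 (k=47): L=130 R=127
Round 4 (k=18): L=127 R=119
Round 5 (k=13): L=119 R=109

Answer: 119 109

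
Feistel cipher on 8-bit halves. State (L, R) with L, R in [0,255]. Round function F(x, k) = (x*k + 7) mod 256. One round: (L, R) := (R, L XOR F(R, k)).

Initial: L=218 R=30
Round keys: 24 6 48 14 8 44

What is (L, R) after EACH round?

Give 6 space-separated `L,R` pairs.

Answer: 30,13 13,75 75,26 26,56 56,221 221,59

Derivation:
Round 1 (k=24): L=30 R=13
Round 2 (k=6): L=13 R=75
Round 3 (k=48): L=75 R=26
Round 4 (k=14): L=26 R=56
Round 5 (k=8): L=56 R=221
Round 6 (k=44): L=221 R=59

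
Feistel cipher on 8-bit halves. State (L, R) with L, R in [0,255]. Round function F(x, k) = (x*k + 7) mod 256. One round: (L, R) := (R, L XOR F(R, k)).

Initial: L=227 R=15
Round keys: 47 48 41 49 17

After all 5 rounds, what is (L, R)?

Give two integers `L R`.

Answer: 163 46

Derivation:
Round 1 (k=47): L=15 R=43
Round 2 (k=48): L=43 R=24
Round 3 (k=41): L=24 R=244
Round 4 (k=49): L=244 R=163
Round 5 (k=17): L=163 R=46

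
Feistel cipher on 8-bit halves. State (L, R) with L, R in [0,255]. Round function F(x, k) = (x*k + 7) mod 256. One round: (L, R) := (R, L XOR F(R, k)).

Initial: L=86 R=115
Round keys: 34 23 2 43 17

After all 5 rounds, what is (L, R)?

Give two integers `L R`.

Round 1 (k=34): L=115 R=27
Round 2 (k=23): L=27 R=7
Round 3 (k=2): L=7 R=14
Round 4 (k=43): L=14 R=102
Round 5 (k=17): L=102 R=195

Answer: 102 195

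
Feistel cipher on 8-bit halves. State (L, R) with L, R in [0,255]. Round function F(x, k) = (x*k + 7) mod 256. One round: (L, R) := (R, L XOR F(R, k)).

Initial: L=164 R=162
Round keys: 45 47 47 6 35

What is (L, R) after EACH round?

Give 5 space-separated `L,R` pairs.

Round 1 (k=45): L=162 R=37
Round 2 (k=47): L=37 R=112
Round 3 (k=47): L=112 R=178
Round 4 (k=6): L=178 R=67
Round 5 (k=35): L=67 R=130

Answer: 162,37 37,112 112,178 178,67 67,130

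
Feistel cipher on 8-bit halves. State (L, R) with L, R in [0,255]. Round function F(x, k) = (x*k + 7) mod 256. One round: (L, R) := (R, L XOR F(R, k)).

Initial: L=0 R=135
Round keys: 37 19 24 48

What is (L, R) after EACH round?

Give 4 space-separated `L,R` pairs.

Answer: 135,138 138,194 194,189 189,181

Derivation:
Round 1 (k=37): L=135 R=138
Round 2 (k=19): L=138 R=194
Round 3 (k=24): L=194 R=189
Round 4 (k=48): L=189 R=181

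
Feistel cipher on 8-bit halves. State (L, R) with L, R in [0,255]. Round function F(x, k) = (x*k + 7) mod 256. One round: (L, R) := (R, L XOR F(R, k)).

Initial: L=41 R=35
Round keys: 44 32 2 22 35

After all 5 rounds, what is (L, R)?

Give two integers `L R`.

Round 1 (k=44): L=35 R=34
Round 2 (k=32): L=34 R=100
Round 3 (k=2): L=100 R=237
Round 4 (k=22): L=237 R=1
Round 5 (k=35): L=1 R=199

Answer: 1 199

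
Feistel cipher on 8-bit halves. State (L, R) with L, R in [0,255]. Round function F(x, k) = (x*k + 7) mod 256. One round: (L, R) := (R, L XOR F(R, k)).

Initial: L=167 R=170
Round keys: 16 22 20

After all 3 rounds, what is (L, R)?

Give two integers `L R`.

Round 1 (k=16): L=170 R=0
Round 2 (k=22): L=0 R=173
Round 3 (k=20): L=173 R=139

Answer: 173 139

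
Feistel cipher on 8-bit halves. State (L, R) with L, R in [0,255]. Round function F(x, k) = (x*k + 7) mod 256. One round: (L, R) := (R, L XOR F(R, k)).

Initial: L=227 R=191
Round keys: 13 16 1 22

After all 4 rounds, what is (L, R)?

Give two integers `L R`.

Round 1 (k=13): L=191 R=89
Round 2 (k=16): L=89 R=40
Round 3 (k=1): L=40 R=118
Round 4 (k=22): L=118 R=3

Answer: 118 3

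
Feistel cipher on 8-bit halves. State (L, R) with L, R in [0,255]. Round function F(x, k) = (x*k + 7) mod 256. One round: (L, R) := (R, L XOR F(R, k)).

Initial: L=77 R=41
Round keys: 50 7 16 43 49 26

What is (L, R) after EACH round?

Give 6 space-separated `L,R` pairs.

Answer: 41,68 68,202 202,227 227,226 226,170 170,169

Derivation:
Round 1 (k=50): L=41 R=68
Round 2 (k=7): L=68 R=202
Round 3 (k=16): L=202 R=227
Round 4 (k=43): L=227 R=226
Round 5 (k=49): L=226 R=170
Round 6 (k=26): L=170 R=169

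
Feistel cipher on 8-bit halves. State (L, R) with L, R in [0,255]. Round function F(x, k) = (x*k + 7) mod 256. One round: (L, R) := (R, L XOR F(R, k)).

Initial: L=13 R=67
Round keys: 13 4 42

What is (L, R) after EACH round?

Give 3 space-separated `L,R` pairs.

Round 1 (k=13): L=67 R=99
Round 2 (k=4): L=99 R=208
Round 3 (k=42): L=208 R=68

Answer: 67,99 99,208 208,68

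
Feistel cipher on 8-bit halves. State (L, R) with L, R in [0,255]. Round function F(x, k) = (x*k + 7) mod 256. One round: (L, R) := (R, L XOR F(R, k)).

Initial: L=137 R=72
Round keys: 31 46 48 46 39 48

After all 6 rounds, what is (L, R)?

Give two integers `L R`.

Round 1 (k=31): L=72 R=54
Round 2 (k=46): L=54 R=243
Round 3 (k=48): L=243 R=161
Round 4 (k=46): L=161 R=6
Round 5 (k=39): L=6 R=80
Round 6 (k=48): L=80 R=1

Answer: 80 1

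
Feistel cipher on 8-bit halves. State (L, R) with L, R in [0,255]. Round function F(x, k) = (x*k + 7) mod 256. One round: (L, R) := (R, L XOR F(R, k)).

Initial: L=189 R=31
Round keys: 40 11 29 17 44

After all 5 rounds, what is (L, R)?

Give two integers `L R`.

Round 1 (k=40): L=31 R=98
Round 2 (k=11): L=98 R=34
Round 3 (k=29): L=34 R=131
Round 4 (k=17): L=131 R=152
Round 5 (k=44): L=152 R=164

Answer: 152 164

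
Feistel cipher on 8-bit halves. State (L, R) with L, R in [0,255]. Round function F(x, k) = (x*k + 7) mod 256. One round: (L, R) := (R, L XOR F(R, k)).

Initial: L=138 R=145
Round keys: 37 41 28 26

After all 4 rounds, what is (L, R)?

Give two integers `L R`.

Round 1 (k=37): L=145 R=118
Round 2 (k=41): L=118 R=124
Round 3 (k=28): L=124 R=225
Round 4 (k=26): L=225 R=157

Answer: 225 157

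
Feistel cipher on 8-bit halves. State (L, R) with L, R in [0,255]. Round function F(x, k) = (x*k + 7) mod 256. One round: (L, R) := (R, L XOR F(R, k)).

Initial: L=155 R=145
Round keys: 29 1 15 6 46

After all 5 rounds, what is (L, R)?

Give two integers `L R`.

Answer: 102 164

Derivation:
Round 1 (k=29): L=145 R=239
Round 2 (k=1): L=239 R=103
Round 3 (k=15): L=103 R=255
Round 4 (k=6): L=255 R=102
Round 5 (k=46): L=102 R=164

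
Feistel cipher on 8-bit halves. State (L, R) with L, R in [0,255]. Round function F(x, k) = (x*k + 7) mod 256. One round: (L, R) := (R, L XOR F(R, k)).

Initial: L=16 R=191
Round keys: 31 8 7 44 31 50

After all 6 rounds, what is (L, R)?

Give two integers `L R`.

Answer: 19 190

Derivation:
Round 1 (k=31): L=191 R=56
Round 2 (k=8): L=56 R=120
Round 3 (k=7): L=120 R=119
Round 4 (k=44): L=119 R=3
Round 5 (k=31): L=3 R=19
Round 6 (k=50): L=19 R=190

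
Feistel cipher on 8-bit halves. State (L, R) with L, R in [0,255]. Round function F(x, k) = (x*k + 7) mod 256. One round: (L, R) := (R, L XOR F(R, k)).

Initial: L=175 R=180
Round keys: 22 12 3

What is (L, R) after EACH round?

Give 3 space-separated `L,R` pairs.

Round 1 (k=22): L=180 R=208
Round 2 (k=12): L=208 R=115
Round 3 (k=3): L=115 R=176

Answer: 180,208 208,115 115,176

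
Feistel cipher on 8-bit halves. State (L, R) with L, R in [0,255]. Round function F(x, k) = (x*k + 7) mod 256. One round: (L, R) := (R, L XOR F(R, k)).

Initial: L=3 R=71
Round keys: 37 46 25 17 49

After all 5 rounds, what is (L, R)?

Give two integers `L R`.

Answer: 181 124

Derivation:
Round 1 (k=37): L=71 R=73
Round 2 (k=46): L=73 R=98
Round 3 (k=25): L=98 R=208
Round 4 (k=17): L=208 R=181
Round 5 (k=49): L=181 R=124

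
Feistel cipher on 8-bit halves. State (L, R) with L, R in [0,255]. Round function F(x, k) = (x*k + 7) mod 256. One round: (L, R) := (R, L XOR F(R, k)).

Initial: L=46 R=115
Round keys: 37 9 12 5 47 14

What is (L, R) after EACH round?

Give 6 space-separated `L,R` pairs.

Round 1 (k=37): L=115 R=136
Round 2 (k=9): L=136 R=188
Round 3 (k=12): L=188 R=95
Round 4 (k=5): L=95 R=94
Round 5 (k=47): L=94 R=22
Round 6 (k=14): L=22 R=101

Answer: 115,136 136,188 188,95 95,94 94,22 22,101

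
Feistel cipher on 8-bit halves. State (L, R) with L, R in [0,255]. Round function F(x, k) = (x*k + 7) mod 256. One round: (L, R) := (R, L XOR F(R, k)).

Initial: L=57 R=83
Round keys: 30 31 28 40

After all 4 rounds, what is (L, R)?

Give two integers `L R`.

Round 1 (k=30): L=83 R=248
Round 2 (k=31): L=248 R=92
Round 3 (k=28): L=92 R=239
Round 4 (k=40): L=239 R=3

Answer: 239 3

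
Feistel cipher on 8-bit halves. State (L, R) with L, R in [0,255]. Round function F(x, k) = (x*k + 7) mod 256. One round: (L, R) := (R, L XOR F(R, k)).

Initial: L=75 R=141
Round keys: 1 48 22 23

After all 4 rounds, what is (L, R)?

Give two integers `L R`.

Answer: 28 209

Derivation:
Round 1 (k=1): L=141 R=223
Round 2 (k=48): L=223 R=90
Round 3 (k=22): L=90 R=28
Round 4 (k=23): L=28 R=209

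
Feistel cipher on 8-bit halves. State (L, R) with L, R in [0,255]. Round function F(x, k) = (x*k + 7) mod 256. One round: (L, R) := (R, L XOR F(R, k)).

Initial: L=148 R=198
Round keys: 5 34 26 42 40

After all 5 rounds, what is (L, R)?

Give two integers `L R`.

Answer: 144 251

Derivation:
Round 1 (k=5): L=198 R=113
Round 2 (k=34): L=113 R=207
Round 3 (k=26): L=207 R=124
Round 4 (k=42): L=124 R=144
Round 5 (k=40): L=144 R=251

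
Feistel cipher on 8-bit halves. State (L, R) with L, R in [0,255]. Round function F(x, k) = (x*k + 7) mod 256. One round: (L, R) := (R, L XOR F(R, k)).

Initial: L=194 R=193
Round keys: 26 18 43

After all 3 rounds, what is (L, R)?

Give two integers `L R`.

Round 1 (k=26): L=193 R=99
Round 2 (k=18): L=99 R=60
Round 3 (k=43): L=60 R=120

Answer: 60 120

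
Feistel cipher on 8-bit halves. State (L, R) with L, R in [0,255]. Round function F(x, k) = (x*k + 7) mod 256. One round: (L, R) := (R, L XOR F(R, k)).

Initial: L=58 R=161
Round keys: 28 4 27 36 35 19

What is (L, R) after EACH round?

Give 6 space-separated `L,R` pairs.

Answer: 161,153 153,202 202,204 204,125 125,210 210,224

Derivation:
Round 1 (k=28): L=161 R=153
Round 2 (k=4): L=153 R=202
Round 3 (k=27): L=202 R=204
Round 4 (k=36): L=204 R=125
Round 5 (k=35): L=125 R=210
Round 6 (k=19): L=210 R=224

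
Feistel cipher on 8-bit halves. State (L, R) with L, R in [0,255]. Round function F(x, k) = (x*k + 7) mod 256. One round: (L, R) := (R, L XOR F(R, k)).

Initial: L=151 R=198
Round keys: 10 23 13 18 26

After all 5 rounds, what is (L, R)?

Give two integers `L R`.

Round 1 (k=10): L=198 R=84
Round 2 (k=23): L=84 R=85
Round 3 (k=13): L=85 R=12
Round 4 (k=18): L=12 R=138
Round 5 (k=26): L=138 R=7

Answer: 138 7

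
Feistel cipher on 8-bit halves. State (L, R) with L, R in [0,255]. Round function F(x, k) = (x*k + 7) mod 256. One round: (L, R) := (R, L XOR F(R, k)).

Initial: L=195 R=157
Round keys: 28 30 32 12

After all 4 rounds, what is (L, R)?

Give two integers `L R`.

Round 1 (k=28): L=157 R=240
Round 2 (k=30): L=240 R=186
Round 3 (k=32): L=186 R=183
Round 4 (k=12): L=183 R=33

Answer: 183 33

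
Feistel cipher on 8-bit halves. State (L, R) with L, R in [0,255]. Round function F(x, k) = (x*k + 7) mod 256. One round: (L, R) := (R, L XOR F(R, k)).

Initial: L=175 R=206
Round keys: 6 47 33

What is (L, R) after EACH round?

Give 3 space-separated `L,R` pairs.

Round 1 (k=6): L=206 R=116
Round 2 (k=47): L=116 R=157
Round 3 (k=33): L=157 R=48

Answer: 206,116 116,157 157,48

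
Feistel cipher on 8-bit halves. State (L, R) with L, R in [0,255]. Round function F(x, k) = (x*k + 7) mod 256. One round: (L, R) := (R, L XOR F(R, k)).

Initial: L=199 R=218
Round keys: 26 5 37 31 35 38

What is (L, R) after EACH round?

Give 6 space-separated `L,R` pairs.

Answer: 218,236 236,121 121,104 104,230 230,17 17,107

Derivation:
Round 1 (k=26): L=218 R=236
Round 2 (k=5): L=236 R=121
Round 3 (k=37): L=121 R=104
Round 4 (k=31): L=104 R=230
Round 5 (k=35): L=230 R=17
Round 6 (k=38): L=17 R=107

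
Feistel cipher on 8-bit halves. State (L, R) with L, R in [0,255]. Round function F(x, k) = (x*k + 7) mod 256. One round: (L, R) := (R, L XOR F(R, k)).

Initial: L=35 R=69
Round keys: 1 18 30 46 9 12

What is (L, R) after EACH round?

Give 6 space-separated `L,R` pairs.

Round 1 (k=1): L=69 R=111
Round 2 (k=18): L=111 R=144
Round 3 (k=30): L=144 R=136
Round 4 (k=46): L=136 R=231
Round 5 (k=9): L=231 R=174
Round 6 (k=12): L=174 R=200

Answer: 69,111 111,144 144,136 136,231 231,174 174,200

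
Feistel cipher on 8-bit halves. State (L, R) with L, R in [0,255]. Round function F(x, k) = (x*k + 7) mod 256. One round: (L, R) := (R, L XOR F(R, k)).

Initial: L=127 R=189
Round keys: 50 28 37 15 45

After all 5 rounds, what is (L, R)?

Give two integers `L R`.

Round 1 (k=50): L=189 R=142
Round 2 (k=28): L=142 R=50
Round 3 (k=37): L=50 R=207
Round 4 (k=15): L=207 R=26
Round 5 (k=45): L=26 R=86

Answer: 26 86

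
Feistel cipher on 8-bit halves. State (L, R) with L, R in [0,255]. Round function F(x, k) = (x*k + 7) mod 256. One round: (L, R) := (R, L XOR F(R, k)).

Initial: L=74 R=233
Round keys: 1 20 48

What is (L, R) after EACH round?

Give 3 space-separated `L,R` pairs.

Round 1 (k=1): L=233 R=186
Round 2 (k=20): L=186 R=102
Round 3 (k=48): L=102 R=157

Answer: 233,186 186,102 102,157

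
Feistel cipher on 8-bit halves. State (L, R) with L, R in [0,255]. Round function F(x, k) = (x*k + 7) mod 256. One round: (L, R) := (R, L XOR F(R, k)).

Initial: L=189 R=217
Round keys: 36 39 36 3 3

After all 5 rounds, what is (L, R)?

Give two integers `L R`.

Round 1 (k=36): L=217 R=54
Round 2 (k=39): L=54 R=152
Round 3 (k=36): L=152 R=81
Round 4 (k=3): L=81 R=98
Round 5 (k=3): L=98 R=124

Answer: 98 124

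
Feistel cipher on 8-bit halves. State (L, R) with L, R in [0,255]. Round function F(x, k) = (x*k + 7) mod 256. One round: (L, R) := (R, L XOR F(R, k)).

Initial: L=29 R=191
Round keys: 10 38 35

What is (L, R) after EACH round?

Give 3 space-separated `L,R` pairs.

Round 1 (k=10): L=191 R=96
Round 2 (k=38): L=96 R=248
Round 3 (k=35): L=248 R=143

Answer: 191,96 96,248 248,143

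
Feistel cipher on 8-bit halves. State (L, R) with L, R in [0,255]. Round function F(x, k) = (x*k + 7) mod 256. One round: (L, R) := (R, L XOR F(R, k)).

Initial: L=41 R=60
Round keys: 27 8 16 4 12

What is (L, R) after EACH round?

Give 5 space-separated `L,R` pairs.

Round 1 (k=27): L=60 R=114
Round 2 (k=8): L=114 R=171
Round 3 (k=16): L=171 R=197
Round 4 (k=4): L=197 R=176
Round 5 (k=12): L=176 R=130

Answer: 60,114 114,171 171,197 197,176 176,130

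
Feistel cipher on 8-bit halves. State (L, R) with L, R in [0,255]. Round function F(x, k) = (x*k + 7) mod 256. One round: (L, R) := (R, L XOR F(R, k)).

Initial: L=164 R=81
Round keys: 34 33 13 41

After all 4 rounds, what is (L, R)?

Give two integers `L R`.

Round 1 (k=34): L=81 R=109
Round 2 (k=33): L=109 R=69
Round 3 (k=13): L=69 R=229
Round 4 (k=41): L=229 R=241

Answer: 229 241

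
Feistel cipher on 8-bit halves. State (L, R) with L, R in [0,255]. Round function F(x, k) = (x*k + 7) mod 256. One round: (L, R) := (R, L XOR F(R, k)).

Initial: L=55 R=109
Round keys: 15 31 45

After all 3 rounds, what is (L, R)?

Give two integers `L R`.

Round 1 (k=15): L=109 R=93
Round 2 (k=31): L=93 R=39
Round 3 (k=45): L=39 R=191

Answer: 39 191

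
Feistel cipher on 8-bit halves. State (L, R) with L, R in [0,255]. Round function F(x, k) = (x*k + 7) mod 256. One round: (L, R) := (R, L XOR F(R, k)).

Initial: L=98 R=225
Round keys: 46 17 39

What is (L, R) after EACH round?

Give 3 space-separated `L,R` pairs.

Answer: 225,23 23,111 111,231

Derivation:
Round 1 (k=46): L=225 R=23
Round 2 (k=17): L=23 R=111
Round 3 (k=39): L=111 R=231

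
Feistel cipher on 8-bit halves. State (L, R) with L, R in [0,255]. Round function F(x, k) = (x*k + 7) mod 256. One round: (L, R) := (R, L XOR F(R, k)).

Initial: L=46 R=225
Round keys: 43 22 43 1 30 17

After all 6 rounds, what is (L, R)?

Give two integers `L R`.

Round 1 (k=43): L=225 R=252
Round 2 (k=22): L=252 R=78
Round 3 (k=43): L=78 R=221
Round 4 (k=1): L=221 R=170
Round 5 (k=30): L=170 R=46
Round 6 (k=17): L=46 R=191

Answer: 46 191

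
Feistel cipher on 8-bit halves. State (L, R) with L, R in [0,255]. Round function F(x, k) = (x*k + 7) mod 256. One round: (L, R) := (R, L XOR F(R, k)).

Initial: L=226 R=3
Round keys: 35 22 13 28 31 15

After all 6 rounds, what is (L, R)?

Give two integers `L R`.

Round 1 (k=35): L=3 R=146
Round 2 (k=22): L=146 R=144
Round 3 (k=13): L=144 R=197
Round 4 (k=28): L=197 R=3
Round 5 (k=31): L=3 R=161
Round 6 (k=15): L=161 R=117

Answer: 161 117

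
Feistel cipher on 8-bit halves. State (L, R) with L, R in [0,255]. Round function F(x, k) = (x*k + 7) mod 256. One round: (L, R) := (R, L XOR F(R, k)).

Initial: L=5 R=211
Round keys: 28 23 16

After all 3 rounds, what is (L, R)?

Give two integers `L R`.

Answer: 106 185

Derivation:
Round 1 (k=28): L=211 R=30
Round 2 (k=23): L=30 R=106
Round 3 (k=16): L=106 R=185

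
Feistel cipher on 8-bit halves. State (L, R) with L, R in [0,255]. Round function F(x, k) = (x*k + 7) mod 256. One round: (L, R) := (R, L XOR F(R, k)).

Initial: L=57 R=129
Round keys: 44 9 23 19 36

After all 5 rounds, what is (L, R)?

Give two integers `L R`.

Round 1 (k=44): L=129 R=10
Round 2 (k=9): L=10 R=224
Round 3 (k=23): L=224 R=45
Round 4 (k=19): L=45 R=190
Round 5 (k=36): L=190 R=146

Answer: 190 146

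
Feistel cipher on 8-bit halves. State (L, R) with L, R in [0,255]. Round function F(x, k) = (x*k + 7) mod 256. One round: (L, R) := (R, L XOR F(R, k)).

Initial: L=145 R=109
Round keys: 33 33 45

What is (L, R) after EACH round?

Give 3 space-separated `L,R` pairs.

Answer: 109,133 133,65 65,241

Derivation:
Round 1 (k=33): L=109 R=133
Round 2 (k=33): L=133 R=65
Round 3 (k=45): L=65 R=241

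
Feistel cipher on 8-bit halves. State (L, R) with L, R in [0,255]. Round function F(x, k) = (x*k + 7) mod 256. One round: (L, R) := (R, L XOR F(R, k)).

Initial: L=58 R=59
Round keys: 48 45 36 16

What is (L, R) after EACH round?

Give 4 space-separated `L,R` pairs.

Round 1 (k=48): L=59 R=45
Round 2 (k=45): L=45 R=203
Round 3 (k=36): L=203 R=190
Round 4 (k=16): L=190 R=44

Answer: 59,45 45,203 203,190 190,44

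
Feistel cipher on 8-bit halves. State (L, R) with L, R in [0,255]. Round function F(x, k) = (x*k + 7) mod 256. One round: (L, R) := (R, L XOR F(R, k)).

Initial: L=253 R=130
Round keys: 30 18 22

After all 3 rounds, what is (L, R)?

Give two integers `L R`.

Round 1 (k=30): L=130 R=190
Round 2 (k=18): L=190 R=225
Round 3 (k=22): L=225 R=227

Answer: 225 227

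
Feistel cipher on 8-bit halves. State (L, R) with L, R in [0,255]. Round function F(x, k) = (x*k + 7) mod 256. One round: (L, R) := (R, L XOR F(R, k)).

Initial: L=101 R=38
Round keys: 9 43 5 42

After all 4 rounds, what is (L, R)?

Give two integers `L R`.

Round 1 (k=9): L=38 R=56
Round 2 (k=43): L=56 R=73
Round 3 (k=5): L=73 R=76
Round 4 (k=42): L=76 R=54

Answer: 76 54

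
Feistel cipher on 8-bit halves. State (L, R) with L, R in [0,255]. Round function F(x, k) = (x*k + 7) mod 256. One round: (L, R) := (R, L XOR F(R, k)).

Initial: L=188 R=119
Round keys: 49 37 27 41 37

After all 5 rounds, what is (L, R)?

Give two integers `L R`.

Round 1 (k=49): L=119 R=114
Round 2 (k=37): L=114 R=246
Round 3 (k=27): L=246 R=139
Round 4 (k=41): L=139 R=188
Round 5 (k=37): L=188 R=184

Answer: 188 184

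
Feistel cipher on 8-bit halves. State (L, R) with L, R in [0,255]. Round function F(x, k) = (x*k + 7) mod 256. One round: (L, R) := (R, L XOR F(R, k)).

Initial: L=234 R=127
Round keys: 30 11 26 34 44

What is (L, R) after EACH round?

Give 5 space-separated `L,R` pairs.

Round 1 (k=30): L=127 R=3
Round 2 (k=11): L=3 R=87
Round 3 (k=26): L=87 R=222
Round 4 (k=34): L=222 R=212
Round 5 (k=44): L=212 R=169

Answer: 127,3 3,87 87,222 222,212 212,169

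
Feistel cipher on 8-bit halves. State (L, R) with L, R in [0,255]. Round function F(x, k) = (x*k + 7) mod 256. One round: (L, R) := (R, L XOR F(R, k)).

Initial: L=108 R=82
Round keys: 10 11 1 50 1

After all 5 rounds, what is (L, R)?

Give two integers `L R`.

Answer: 237 62

Derivation:
Round 1 (k=10): L=82 R=87
Round 2 (k=11): L=87 R=150
Round 3 (k=1): L=150 R=202
Round 4 (k=50): L=202 R=237
Round 5 (k=1): L=237 R=62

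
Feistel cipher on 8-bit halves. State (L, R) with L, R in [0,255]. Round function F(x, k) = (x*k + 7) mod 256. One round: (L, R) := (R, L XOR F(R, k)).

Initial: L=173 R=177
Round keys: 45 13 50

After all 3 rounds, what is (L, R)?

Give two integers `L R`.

Round 1 (k=45): L=177 R=137
Round 2 (k=13): L=137 R=77
Round 3 (k=50): L=77 R=152

Answer: 77 152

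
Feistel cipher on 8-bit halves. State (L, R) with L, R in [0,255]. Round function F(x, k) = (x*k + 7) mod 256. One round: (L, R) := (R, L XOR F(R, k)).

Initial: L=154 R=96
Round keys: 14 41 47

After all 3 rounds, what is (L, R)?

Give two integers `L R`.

Answer: 12 230

Derivation:
Round 1 (k=14): L=96 R=221
Round 2 (k=41): L=221 R=12
Round 3 (k=47): L=12 R=230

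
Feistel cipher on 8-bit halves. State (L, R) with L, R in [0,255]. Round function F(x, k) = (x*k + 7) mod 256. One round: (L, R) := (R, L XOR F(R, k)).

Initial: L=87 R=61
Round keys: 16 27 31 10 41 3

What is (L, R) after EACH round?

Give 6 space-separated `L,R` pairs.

Answer: 61,128 128,186 186,13 13,51 51,63 63,247

Derivation:
Round 1 (k=16): L=61 R=128
Round 2 (k=27): L=128 R=186
Round 3 (k=31): L=186 R=13
Round 4 (k=10): L=13 R=51
Round 5 (k=41): L=51 R=63
Round 6 (k=3): L=63 R=247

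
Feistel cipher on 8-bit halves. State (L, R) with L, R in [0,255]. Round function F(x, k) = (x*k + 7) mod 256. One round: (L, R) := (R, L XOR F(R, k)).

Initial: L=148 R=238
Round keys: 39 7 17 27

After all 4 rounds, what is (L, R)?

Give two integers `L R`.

Answer: 30 205

Derivation:
Round 1 (k=39): L=238 R=221
Round 2 (k=7): L=221 R=252
Round 3 (k=17): L=252 R=30
Round 4 (k=27): L=30 R=205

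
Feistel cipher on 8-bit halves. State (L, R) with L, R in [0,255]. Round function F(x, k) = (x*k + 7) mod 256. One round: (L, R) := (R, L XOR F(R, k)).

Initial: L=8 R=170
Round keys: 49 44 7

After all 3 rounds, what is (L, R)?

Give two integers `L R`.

Round 1 (k=49): L=170 R=153
Round 2 (k=44): L=153 R=249
Round 3 (k=7): L=249 R=79

Answer: 249 79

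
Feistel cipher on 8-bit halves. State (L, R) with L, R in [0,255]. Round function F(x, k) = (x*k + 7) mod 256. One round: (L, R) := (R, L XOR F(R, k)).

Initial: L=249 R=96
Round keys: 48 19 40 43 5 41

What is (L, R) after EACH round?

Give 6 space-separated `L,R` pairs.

Answer: 96,254 254,129 129,209 209,163 163,231 231,165

Derivation:
Round 1 (k=48): L=96 R=254
Round 2 (k=19): L=254 R=129
Round 3 (k=40): L=129 R=209
Round 4 (k=43): L=209 R=163
Round 5 (k=5): L=163 R=231
Round 6 (k=41): L=231 R=165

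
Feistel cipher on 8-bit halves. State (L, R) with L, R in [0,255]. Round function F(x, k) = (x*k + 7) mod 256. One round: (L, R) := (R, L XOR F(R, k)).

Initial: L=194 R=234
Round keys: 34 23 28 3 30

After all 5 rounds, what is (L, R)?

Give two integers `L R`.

Round 1 (k=34): L=234 R=217
Round 2 (k=23): L=217 R=108
Round 3 (k=28): L=108 R=14
Round 4 (k=3): L=14 R=93
Round 5 (k=30): L=93 R=227

Answer: 93 227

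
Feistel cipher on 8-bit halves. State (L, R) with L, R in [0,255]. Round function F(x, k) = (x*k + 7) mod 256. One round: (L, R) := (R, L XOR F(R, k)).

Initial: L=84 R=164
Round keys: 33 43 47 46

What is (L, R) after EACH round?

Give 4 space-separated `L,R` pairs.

Round 1 (k=33): L=164 R=127
Round 2 (k=43): L=127 R=248
Round 3 (k=47): L=248 R=240
Round 4 (k=46): L=240 R=223

Answer: 164,127 127,248 248,240 240,223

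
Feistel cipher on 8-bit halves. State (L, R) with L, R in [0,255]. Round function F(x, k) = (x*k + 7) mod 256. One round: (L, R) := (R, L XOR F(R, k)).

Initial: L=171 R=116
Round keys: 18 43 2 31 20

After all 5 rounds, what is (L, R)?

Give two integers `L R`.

Answer: 81 74

Derivation:
Round 1 (k=18): L=116 R=132
Round 2 (k=43): L=132 R=71
Round 3 (k=2): L=71 R=17
Round 4 (k=31): L=17 R=81
Round 5 (k=20): L=81 R=74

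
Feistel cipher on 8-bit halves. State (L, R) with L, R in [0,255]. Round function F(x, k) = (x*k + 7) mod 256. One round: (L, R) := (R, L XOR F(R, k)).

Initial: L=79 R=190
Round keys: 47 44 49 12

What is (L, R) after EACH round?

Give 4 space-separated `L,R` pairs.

Answer: 190,166 166,49 49,206 206,158

Derivation:
Round 1 (k=47): L=190 R=166
Round 2 (k=44): L=166 R=49
Round 3 (k=49): L=49 R=206
Round 4 (k=12): L=206 R=158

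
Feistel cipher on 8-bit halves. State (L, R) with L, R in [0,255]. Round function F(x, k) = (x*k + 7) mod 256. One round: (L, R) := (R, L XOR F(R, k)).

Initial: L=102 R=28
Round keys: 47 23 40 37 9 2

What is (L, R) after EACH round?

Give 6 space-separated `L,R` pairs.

Round 1 (k=47): L=28 R=77
Round 2 (k=23): L=77 R=238
Round 3 (k=40): L=238 R=122
Round 4 (k=37): L=122 R=71
Round 5 (k=9): L=71 R=252
Round 6 (k=2): L=252 R=184

Answer: 28,77 77,238 238,122 122,71 71,252 252,184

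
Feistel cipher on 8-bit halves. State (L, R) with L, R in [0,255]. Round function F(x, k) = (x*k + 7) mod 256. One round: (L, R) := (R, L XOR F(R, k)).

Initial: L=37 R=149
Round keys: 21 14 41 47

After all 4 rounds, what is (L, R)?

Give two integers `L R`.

Round 1 (k=21): L=149 R=101
Round 2 (k=14): L=101 R=24
Round 3 (k=41): L=24 R=186
Round 4 (k=47): L=186 R=53

Answer: 186 53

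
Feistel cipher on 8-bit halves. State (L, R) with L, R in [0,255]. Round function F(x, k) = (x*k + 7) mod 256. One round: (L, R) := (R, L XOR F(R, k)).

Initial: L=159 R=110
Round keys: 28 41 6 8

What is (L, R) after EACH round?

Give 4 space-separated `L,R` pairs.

Answer: 110,144 144,121 121,77 77,22

Derivation:
Round 1 (k=28): L=110 R=144
Round 2 (k=41): L=144 R=121
Round 3 (k=6): L=121 R=77
Round 4 (k=8): L=77 R=22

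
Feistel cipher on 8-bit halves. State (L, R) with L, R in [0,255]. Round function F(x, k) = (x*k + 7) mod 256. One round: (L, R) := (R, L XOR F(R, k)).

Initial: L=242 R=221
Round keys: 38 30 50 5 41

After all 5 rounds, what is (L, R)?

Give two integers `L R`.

Round 1 (k=38): L=221 R=39
Round 2 (k=30): L=39 R=68
Round 3 (k=50): L=68 R=104
Round 4 (k=5): L=104 R=75
Round 5 (k=41): L=75 R=98

Answer: 75 98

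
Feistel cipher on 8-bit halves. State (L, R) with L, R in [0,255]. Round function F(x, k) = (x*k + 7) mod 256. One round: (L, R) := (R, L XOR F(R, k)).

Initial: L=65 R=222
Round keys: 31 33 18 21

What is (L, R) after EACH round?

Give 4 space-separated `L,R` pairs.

Answer: 222,168 168,113 113,81 81,221

Derivation:
Round 1 (k=31): L=222 R=168
Round 2 (k=33): L=168 R=113
Round 3 (k=18): L=113 R=81
Round 4 (k=21): L=81 R=221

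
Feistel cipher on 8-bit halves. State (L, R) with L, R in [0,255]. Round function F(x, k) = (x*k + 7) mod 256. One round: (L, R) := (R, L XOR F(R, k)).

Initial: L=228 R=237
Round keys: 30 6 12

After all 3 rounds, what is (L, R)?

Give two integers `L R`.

Round 1 (k=30): L=237 R=41
Round 2 (k=6): L=41 R=16
Round 3 (k=12): L=16 R=238

Answer: 16 238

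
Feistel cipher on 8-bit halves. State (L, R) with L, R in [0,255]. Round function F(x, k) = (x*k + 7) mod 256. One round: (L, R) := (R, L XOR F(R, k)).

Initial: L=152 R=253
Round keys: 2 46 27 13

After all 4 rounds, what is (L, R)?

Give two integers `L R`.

Round 1 (k=2): L=253 R=153
Round 2 (k=46): L=153 R=120
Round 3 (k=27): L=120 R=54
Round 4 (k=13): L=54 R=189

Answer: 54 189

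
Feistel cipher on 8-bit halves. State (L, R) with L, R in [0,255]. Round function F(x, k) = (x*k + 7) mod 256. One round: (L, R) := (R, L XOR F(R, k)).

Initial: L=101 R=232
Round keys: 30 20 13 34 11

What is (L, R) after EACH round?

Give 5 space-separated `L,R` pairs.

Round 1 (k=30): L=232 R=82
Round 2 (k=20): L=82 R=135
Round 3 (k=13): L=135 R=176
Round 4 (k=34): L=176 R=224
Round 5 (k=11): L=224 R=23

Answer: 232,82 82,135 135,176 176,224 224,23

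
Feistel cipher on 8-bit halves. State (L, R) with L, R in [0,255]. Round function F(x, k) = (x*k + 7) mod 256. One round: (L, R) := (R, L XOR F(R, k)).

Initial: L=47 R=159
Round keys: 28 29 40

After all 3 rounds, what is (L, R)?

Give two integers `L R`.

Round 1 (k=28): L=159 R=68
Round 2 (k=29): L=68 R=36
Round 3 (k=40): L=36 R=227

Answer: 36 227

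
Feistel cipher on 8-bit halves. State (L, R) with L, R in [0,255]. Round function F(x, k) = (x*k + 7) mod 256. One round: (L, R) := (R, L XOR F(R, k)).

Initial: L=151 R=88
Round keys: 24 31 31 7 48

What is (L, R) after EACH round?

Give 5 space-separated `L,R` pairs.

Answer: 88,208 208,111 111,168 168,240 240,175

Derivation:
Round 1 (k=24): L=88 R=208
Round 2 (k=31): L=208 R=111
Round 3 (k=31): L=111 R=168
Round 4 (k=7): L=168 R=240
Round 5 (k=48): L=240 R=175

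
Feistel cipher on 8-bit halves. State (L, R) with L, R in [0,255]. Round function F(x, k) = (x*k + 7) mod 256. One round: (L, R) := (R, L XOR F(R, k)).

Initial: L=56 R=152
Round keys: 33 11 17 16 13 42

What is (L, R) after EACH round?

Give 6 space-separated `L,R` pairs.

Round 1 (k=33): L=152 R=167
Round 2 (k=11): L=167 R=172
Round 3 (k=17): L=172 R=212
Round 4 (k=16): L=212 R=235
Round 5 (k=13): L=235 R=34
Round 6 (k=42): L=34 R=112

Answer: 152,167 167,172 172,212 212,235 235,34 34,112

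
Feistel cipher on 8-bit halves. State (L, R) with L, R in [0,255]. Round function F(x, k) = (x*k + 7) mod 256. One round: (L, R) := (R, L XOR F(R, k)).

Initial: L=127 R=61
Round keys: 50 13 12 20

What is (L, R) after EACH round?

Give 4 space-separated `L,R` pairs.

Answer: 61,142 142,0 0,137 137,187

Derivation:
Round 1 (k=50): L=61 R=142
Round 2 (k=13): L=142 R=0
Round 3 (k=12): L=0 R=137
Round 4 (k=20): L=137 R=187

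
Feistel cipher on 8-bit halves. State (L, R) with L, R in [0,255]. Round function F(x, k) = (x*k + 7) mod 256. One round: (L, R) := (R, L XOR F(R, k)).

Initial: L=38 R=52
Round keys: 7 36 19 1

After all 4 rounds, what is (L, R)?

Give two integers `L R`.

Answer: 49 247

Derivation:
Round 1 (k=7): L=52 R=85
Round 2 (k=36): L=85 R=207
Round 3 (k=19): L=207 R=49
Round 4 (k=1): L=49 R=247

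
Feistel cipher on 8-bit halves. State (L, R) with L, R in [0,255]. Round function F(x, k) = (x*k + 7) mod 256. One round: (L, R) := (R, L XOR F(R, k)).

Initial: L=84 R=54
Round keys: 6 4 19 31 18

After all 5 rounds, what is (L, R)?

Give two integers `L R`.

Round 1 (k=6): L=54 R=31
Round 2 (k=4): L=31 R=181
Round 3 (k=19): L=181 R=105
Round 4 (k=31): L=105 R=11
Round 5 (k=18): L=11 R=164

Answer: 11 164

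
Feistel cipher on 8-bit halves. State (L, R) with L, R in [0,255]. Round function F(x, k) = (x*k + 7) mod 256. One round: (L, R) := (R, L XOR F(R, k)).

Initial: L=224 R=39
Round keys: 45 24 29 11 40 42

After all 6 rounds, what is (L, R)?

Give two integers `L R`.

Round 1 (k=45): L=39 R=2
Round 2 (k=24): L=2 R=16
Round 3 (k=29): L=16 R=213
Round 4 (k=11): L=213 R=62
Round 5 (k=40): L=62 R=98
Round 6 (k=42): L=98 R=37

Answer: 98 37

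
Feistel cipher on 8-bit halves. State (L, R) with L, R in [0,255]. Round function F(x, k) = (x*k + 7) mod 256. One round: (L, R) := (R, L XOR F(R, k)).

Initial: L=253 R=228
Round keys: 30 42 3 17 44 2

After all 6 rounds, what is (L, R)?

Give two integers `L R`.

Answer: 153 235

Derivation:
Round 1 (k=30): L=228 R=66
Round 2 (k=42): L=66 R=63
Round 3 (k=3): L=63 R=134
Round 4 (k=17): L=134 R=210
Round 5 (k=44): L=210 R=153
Round 6 (k=2): L=153 R=235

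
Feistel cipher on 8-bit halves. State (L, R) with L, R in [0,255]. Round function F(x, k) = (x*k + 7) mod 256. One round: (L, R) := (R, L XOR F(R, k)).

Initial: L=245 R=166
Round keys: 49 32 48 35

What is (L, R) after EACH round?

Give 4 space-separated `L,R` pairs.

Answer: 166,56 56,161 161,15 15,181

Derivation:
Round 1 (k=49): L=166 R=56
Round 2 (k=32): L=56 R=161
Round 3 (k=48): L=161 R=15
Round 4 (k=35): L=15 R=181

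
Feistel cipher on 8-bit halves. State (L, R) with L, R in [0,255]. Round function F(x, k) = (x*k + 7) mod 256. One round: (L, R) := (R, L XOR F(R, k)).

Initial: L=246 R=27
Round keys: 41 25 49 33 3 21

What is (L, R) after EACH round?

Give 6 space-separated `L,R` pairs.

Answer: 27,172 172,200 200,227 227,130 130,110 110,143

Derivation:
Round 1 (k=41): L=27 R=172
Round 2 (k=25): L=172 R=200
Round 3 (k=49): L=200 R=227
Round 4 (k=33): L=227 R=130
Round 5 (k=3): L=130 R=110
Round 6 (k=21): L=110 R=143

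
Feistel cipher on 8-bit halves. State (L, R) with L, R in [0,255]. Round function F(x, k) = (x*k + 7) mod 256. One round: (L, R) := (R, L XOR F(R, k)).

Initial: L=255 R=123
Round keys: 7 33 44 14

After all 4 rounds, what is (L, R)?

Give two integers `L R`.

Answer: 72 142

Derivation:
Round 1 (k=7): L=123 R=155
Round 2 (k=33): L=155 R=121
Round 3 (k=44): L=121 R=72
Round 4 (k=14): L=72 R=142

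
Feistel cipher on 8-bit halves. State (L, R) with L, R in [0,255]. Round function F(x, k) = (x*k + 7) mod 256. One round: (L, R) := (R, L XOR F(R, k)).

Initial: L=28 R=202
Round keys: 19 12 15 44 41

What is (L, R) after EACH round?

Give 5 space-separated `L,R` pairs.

Answer: 202,25 25,249 249,135 135,194 194,158

Derivation:
Round 1 (k=19): L=202 R=25
Round 2 (k=12): L=25 R=249
Round 3 (k=15): L=249 R=135
Round 4 (k=44): L=135 R=194
Round 5 (k=41): L=194 R=158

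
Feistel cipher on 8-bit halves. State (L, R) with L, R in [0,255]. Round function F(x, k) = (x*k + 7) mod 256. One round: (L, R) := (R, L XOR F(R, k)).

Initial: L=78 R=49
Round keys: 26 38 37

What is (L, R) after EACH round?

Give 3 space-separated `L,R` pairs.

Round 1 (k=26): L=49 R=79
Round 2 (k=38): L=79 R=240
Round 3 (k=37): L=240 R=248

Answer: 49,79 79,240 240,248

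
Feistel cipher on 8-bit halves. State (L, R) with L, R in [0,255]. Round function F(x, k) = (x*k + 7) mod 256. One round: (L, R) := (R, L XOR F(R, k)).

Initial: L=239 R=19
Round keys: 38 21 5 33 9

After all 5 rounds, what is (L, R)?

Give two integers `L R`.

Answer: 252 208

Derivation:
Round 1 (k=38): L=19 R=54
Round 2 (k=21): L=54 R=102
Round 3 (k=5): L=102 R=51
Round 4 (k=33): L=51 R=252
Round 5 (k=9): L=252 R=208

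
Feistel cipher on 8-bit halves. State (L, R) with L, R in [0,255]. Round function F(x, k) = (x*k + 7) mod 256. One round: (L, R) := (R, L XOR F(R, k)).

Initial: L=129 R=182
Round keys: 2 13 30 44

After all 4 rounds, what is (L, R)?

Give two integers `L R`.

Answer: 235 140

Derivation:
Round 1 (k=2): L=182 R=242
Round 2 (k=13): L=242 R=231
Round 3 (k=30): L=231 R=235
Round 4 (k=44): L=235 R=140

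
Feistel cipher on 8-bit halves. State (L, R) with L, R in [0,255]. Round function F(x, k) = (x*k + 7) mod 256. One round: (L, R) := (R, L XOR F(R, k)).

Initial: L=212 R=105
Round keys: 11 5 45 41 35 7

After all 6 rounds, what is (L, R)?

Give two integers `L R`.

Round 1 (k=11): L=105 R=94
Round 2 (k=5): L=94 R=180
Round 3 (k=45): L=180 R=245
Round 4 (k=41): L=245 R=240
Round 5 (k=35): L=240 R=34
Round 6 (k=7): L=34 R=5

Answer: 34 5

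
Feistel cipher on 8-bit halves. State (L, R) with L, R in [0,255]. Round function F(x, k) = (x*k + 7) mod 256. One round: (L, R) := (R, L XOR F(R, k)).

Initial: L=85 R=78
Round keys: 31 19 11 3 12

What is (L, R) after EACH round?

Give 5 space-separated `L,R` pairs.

Answer: 78,44 44,5 5,18 18,56 56,181

Derivation:
Round 1 (k=31): L=78 R=44
Round 2 (k=19): L=44 R=5
Round 3 (k=11): L=5 R=18
Round 4 (k=3): L=18 R=56
Round 5 (k=12): L=56 R=181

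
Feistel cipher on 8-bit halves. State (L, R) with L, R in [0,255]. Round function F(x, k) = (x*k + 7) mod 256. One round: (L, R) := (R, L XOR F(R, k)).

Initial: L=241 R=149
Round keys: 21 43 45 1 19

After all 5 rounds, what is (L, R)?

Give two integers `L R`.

Round 1 (k=21): L=149 R=177
Round 2 (k=43): L=177 R=87
Round 3 (k=45): L=87 R=227
Round 4 (k=1): L=227 R=189
Round 5 (k=19): L=189 R=237

Answer: 189 237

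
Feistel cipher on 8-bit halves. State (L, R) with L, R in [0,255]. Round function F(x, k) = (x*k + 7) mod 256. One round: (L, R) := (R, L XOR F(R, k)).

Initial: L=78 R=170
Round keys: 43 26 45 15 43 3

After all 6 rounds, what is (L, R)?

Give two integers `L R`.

Answer: 187 145

Derivation:
Round 1 (k=43): L=170 R=219
Round 2 (k=26): L=219 R=239
Round 3 (k=45): L=239 R=209
Round 4 (k=15): L=209 R=169
Round 5 (k=43): L=169 R=187
Round 6 (k=3): L=187 R=145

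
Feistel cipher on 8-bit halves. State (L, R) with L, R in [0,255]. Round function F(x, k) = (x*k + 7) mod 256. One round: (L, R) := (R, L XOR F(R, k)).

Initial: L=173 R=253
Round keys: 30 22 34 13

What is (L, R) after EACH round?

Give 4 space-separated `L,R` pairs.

Answer: 253,0 0,250 250,59 59,252

Derivation:
Round 1 (k=30): L=253 R=0
Round 2 (k=22): L=0 R=250
Round 3 (k=34): L=250 R=59
Round 4 (k=13): L=59 R=252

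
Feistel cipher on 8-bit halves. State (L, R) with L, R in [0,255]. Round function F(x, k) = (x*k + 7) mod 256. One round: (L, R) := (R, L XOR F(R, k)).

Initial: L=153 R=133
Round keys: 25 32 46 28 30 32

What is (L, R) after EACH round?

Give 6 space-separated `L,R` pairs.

Answer: 133,157 157,34 34,190 190,237 237,115 115,138

Derivation:
Round 1 (k=25): L=133 R=157
Round 2 (k=32): L=157 R=34
Round 3 (k=46): L=34 R=190
Round 4 (k=28): L=190 R=237
Round 5 (k=30): L=237 R=115
Round 6 (k=32): L=115 R=138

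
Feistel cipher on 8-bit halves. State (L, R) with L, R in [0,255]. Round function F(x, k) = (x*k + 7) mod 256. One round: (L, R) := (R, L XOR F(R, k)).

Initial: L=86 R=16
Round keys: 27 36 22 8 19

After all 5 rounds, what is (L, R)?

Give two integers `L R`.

Round 1 (k=27): L=16 R=225
Round 2 (k=36): L=225 R=187
Round 3 (k=22): L=187 R=248
Round 4 (k=8): L=248 R=124
Round 5 (k=19): L=124 R=195

Answer: 124 195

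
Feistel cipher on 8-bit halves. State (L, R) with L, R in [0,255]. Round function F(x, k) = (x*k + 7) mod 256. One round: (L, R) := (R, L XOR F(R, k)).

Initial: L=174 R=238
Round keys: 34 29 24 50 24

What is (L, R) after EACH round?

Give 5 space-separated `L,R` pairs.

Answer: 238,13 13,110 110,90 90,245 245,165

Derivation:
Round 1 (k=34): L=238 R=13
Round 2 (k=29): L=13 R=110
Round 3 (k=24): L=110 R=90
Round 4 (k=50): L=90 R=245
Round 5 (k=24): L=245 R=165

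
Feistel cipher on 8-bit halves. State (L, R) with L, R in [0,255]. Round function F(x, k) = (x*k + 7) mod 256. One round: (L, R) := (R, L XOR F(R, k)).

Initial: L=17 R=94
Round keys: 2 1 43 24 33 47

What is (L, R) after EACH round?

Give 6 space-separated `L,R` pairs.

Round 1 (k=2): L=94 R=210
Round 2 (k=1): L=210 R=135
Round 3 (k=43): L=135 R=102
Round 4 (k=24): L=102 R=16
Round 5 (k=33): L=16 R=113
Round 6 (k=47): L=113 R=214

Answer: 94,210 210,135 135,102 102,16 16,113 113,214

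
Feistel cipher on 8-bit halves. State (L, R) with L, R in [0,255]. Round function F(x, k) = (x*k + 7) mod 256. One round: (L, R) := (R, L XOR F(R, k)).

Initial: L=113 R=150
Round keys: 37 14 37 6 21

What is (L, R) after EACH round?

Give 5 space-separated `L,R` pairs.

Answer: 150,196 196,41 41,48 48,14 14,29

Derivation:
Round 1 (k=37): L=150 R=196
Round 2 (k=14): L=196 R=41
Round 3 (k=37): L=41 R=48
Round 4 (k=6): L=48 R=14
Round 5 (k=21): L=14 R=29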